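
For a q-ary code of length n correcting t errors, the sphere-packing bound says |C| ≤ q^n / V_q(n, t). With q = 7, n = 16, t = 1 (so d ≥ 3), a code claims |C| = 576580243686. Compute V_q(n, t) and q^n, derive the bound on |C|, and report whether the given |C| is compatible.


V_q(n, t) = 97, q^n = 33232930569601, Hamming bound = 342607531645, |C| = 576580243686 > bound (violated).

Step 1: Compute V_q(n, t) = Σ_{j=0}^1 C(n, j) (q−1)^j.
  j = 0: C(16,0)·(6)^0 = 1·1 = 1.
  j = 1: C(16,1)·(6)^1 = 16·6 = 96.
  V_q(n, t) = 1 + 96 = 97.
Step 2: q^n = 7^16 = 33232930569601.
Step 3: Hamming bound ⌊q^n / V_q(n,t)⌋ = ⌊33232930569601/97⌋ = 342607531645.
Step 4: Compare |C| = 576580243686 to 342607531645: violated.
The claimed |C| lies above the Hamming bound, so no 7-ary code of length 16 with d ≥ 3 can have 576580243686 codewords.


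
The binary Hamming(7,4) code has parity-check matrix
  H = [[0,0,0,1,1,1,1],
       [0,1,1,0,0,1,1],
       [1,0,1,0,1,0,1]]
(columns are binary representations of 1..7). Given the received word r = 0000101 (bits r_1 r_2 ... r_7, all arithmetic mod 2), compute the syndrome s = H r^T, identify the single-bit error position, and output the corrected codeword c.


s = (0, 1, 0)^T, error position = 2, corrected codeword c = 0100101

Compute s = H r^T mod 2 one row at a time:
  s_1 = 0 + 1 + 0 + 1 = 2 ≡ 0 (mod 2).
  s_2 = 0 + 0 + 0 + 1 = 1 ≡ 1 (mod 2).
  s_3 = 0 + 0 + 1 + 1 = 2 ≡ 0 (mod 2).
s = (0, 1, 0)^T — this equals column 2 of H (binary 010), so error is at position 2.
Correct: flip bit 2 of r = 0000101 to get c = 0100101.


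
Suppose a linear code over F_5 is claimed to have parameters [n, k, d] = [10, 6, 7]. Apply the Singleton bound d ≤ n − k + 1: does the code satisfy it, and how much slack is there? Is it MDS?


Singleton RHS = n − k + 1 = 5, slack = -2, bound violated (no such code; not MDS).

Singleton bound: d ≤ n − k + 1.
Here n = 10, k = 6, so n − k + 1 = 5.
Given d = 7, check d ≤ 5: NO.
Slack = (n − k + 1) − d = -2.
The slack is negative: d = 7 exceeds n − k + 1 = 5 by 2, so the Singleton bound is violated and no linear [10, 6, 7]_5 code can exist. In particular it is not MDS (MDS requires d = n − k + 1 exactly).
Description: the claimed parameters are [10, 6, 7]_5; such a code would be impossible (violates the Singleton bound).


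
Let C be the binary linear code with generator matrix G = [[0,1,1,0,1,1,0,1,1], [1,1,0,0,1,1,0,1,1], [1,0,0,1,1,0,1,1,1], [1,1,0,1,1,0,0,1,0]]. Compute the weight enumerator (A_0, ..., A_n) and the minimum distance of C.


Weight distribution: A_0 = 1, A_2 = 1, A_3 = 2, A_4 = 1, A_5 = 6, A_6 = 5. Minimum distance d = 2.

Enumerate all 2^4 = 16 messages m ∈ F_2^4.
For each, compute codeword c = mG in F_2^9, then tally its weight.
  m = 0000 → c = 000000000, weight = 0.
  m = 1000 → c = 011011011, weight = 6.
  m = 0100 → c = 110011011, weight = 6.
  m = 1100 → c = 101000000, weight = 2.
  m = 0010 → c = 100110111, weight = 6.
  m = 1010 → c = 111101100, weight = 6.
  m = 0110 → c = 010101100, weight = 4.
  m = 1110 → c = 001110111, weight = 6.
  m = 0001 → c = 110110010, weight = 5.
  m = 1001 → c = 101101001, weight = 5.
  m = 0101 → c = 000101001, weight = 3.
  m = 1101 → c = 011110010, weight = 5.
  m = 0011 → c = 010000101, weight = 3.
  m = 1011 → c = 001011110, weight = 5.
  m = 0111 → c = 100011110, weight = 5.
  m = 1111 → c = 111000101, weight = 5.
Tally weights:
  weight 0: 1 codewords.
  weight 2: 1 codewords.
  weight 3: 2 codewords.
  weight 4: 1 codewords.
  weight 5: 6 codewords.
  weight 6: 5 codewords.
Minimum distance d = smallest w > 0 with A_w > 0 = 2.
Sanity: Σ A_w = 16 = 2^4 = 16 ✓.


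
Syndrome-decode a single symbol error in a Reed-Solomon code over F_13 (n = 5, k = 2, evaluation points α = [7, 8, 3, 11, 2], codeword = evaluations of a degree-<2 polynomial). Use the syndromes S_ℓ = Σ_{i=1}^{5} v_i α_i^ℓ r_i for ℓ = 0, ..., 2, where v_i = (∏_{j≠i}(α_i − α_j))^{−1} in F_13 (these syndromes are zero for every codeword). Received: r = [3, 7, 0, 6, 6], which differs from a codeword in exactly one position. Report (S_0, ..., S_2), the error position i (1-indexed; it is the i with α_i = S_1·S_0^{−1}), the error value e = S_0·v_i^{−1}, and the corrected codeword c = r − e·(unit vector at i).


S = (1, 2, 4), error at position 5, error magnitude e = 10, c = [3, 7, 0, 6, 9].

Step 1: column multipliers v_i = (∏_{j≠i}(α_i − α_j))^{−1} mod 13.
  i = 1 (α = 7): (7−8)(7−3)(7−11)(7−2) = (−1)·4·(−4)·5 = 80 ≡ 2, so v_1 = 2^{−1} = 7 (mod 13).
  i = 2 (α = 8): (8−7)(8−3)(8−11)(8−2) = 1·5·(−3)·6 = −90 ≡ 1, so v_2 = 1^{−1} = 1 (mod 13).
  i = 3 (α = 3): (3−7)(3−8)(3−11)(3−2) = (−4)·(−5)·(−8)·1 = −160 ≡ 9, so v_3 = 9^{−1} = 3 (mod 13).
  i = 4 (α = 11): (11−7)(11−8)(11−3)(11−2) = 4·3·8·9 = 864 ≡ 6, so v_4 = 6^{−1} = 11 (mod 13).
  i = 5 (α = 2): (2−7)(2−8)(2−3)(2−11) = (−5)·(−6)·(−1)·(−9) = 270 ≡ 10, so v_5 = 10^{−1} = 4 (mod 13).
  v = [7, 1, 3, 11, 4].
Step 2: syndromes of r = [3, 7, 0, 6, 6] (all sums mod 13).
  S_0 = Σ v_i r_i = 7·3 + 1·7 + 3·0 + 11·6 + 4·6 = 118 ≡ 1.
  S_1 = Σ v_i α_i r_i = 7·7·3 + 1·8·7 + 3·3·0 + 11·11·6 + 4·2·6 = 977 ≡ 2.
  α_i^2 mod 13 = [10, 12, 9, 4, 4].
  S_2 = Σ v_i α_i^2 r_i = 7·10·3 + 1·12·7 + 3·9·0 + 11·4·6 + 4·4·6 = 654 ≡ 4.
  S = (1, 2, 4) ≠ 0, so r is not a codeword (an error is present).
Step 3: locate the error. For a single error e at position i, S_ℓ = v_i·e·α_i^ℓ, so α_err = S_1/S_0.
  S_0^{−1} = 1^{−1} = 1 (mod 13), so α_err = 2·1 = 2 ≡ 2 = α_5. Error position i = 5.
  Consistency check: S_2/S_1 = 4·7 = 28 ≡ 2 = α_err ✓ (single-error assumption holds).
Step 4: error magnitude e = S_0/v_5 = S_0·∏_{j≠5}(α_5 − α_j) = 1·10 = 10 ≡ 10 (mod 13).
Step 5: correct position 5: c_5 = r_5 − e = 6 − 10 ≡ 9 (mod 13). Hence c = [3, 7, 0, 6, 9].
  Check: interpolating c through the α_i gives m(x) = 1 + 4·x (degree < 2) with m(α_i) = c_i for every i, so c is indeed a codeword.


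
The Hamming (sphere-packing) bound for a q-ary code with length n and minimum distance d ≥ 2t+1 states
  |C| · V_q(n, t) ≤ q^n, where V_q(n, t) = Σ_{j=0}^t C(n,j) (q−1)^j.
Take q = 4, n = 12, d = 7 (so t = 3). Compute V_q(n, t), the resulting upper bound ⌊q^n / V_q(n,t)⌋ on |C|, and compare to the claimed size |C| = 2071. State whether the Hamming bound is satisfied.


V_q(n, t) = 6571, q^n = 16777216, Hamming bound = 2553, |C| = 2071 ≤ bound (satisfied).

Step 1: Compute V_q(n, t) = Σ_{j=0}^3 C(n, j) (q−1)^j.
  j = 0: C(12,0)·(3)^0 = 1·1 = 1.
  j = 1: C(12,1)·(3)^1 = 12·3 = 36.
  j = 2: C(12,2)·(3)^2 = 66·9 = 594.
  j = 3: C(12,3)·(3)^3 = 220·27 = 5940.
  V_q(n, t) = 1 + 36 + 594 + 5940 = 6571.
Step 2: q^n = 4^12 = 16777216.
Step 3: Hamming bound ⌊q^n / V_q(n,t)⌋ = ⌊16777216/6571⌋ = 2553.
Step 4: Compare |C| = 2071 to 2553: satisfied.
The claimed |C| lies below the Hamming bound.


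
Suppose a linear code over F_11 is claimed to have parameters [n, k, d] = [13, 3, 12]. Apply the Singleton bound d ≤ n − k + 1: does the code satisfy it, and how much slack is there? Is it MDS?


Singleton RHS = n − k + 1 = 11, slack = -1, bound violated (no such code; not MDS).

Singleton bound: d ≤ n − k + 1.
Here n = 13, k = 3, so n − k + 1 = 11.
Given d = 12, check d ≤ 11: NO.
Slack = (n − k + 1) − d = -1.
The slack is negative: d = 12 exceeds n − k + 1 = 11 by 1, so the Singleton bound is violated and no linear [13, 3, 12]_11 code can exist. In particular it is not MDS (MDS requires d = n − k + 1 exactly).
Description: the claimed parameters are [13, 3, 12]_11; such a code would be impossible (violates the Singleton bound).


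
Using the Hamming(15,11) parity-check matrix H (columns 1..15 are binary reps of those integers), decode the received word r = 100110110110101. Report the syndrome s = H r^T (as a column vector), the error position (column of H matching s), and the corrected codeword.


s = (1, 1, 0, 0)^T, error position = 12, corrected codeword c = 100110110111101

Compute s = H r^T mod 2 one row at a time:
  s_1 = 1 + 0 + 1 + 1 + 0 + 1 + 0 + 1 = 5 ≡ 1 (mod 2).
  s_2 = 1 + 1 + 0 + 1 + 0 + 1 + 0 + 1 = 5 ≡ 1 (mod 2).
  s_3 = 0 + 0 + 0 + 1 + 1 + 1 + 0 + 1 = 4 ≡ 0 (mod 2).
  s_4 = 1 + 0 + 1 + 1 + 0 + 1 + 1 + 1 = 6 ≡ 0 (mod 2).
s = (1, 1, 0, 0)^T — this equals column 12 of H (binary 1100), so error is at position 12.
Correct: flip bit 12 of r = 100110110110101 to get c = 100110110111101.


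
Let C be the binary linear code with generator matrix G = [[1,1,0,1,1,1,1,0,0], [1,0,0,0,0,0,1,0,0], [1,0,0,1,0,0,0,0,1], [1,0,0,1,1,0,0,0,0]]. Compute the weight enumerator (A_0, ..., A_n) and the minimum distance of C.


Weight distribution: A_0 = 1, A_2 = 2, A_3 = 6, A_4 = 3, A_5 = 2, A_6 = 2. Minimum distance d = 2.

Enumerate all 2^4 = 16 messages m ∈ F_2^4.
For each, compute codeword c = mG in F_2^9, then tally its weight.
  m = 0000 → c = 000000000, weight = 0.
  m = 1000 → c = 110111100, weight = 6.
  m = 0100 → c = 100000100, weight = 2.
  m = 1100 → c = 010111000, weight = 4.
  m = 0010 → c = 100100001, weight = 3.
  m = 1010 → c = 010011101, weight = 5.
  m = 0110 → c = 000100101, weight = 3.
  m = 1110 → c = 110011001, weight = 5.
  m = 0001 → c = 100110000, weight = 3.
  m = 1001 → c = 010001100, weight = 3.
  m = 0101 → c = 000110100, weight = 3.
  m = 1101 → c = 110001000, weight = 3.
  m = 0011 → c = 000010001, weight = 2.
  m = 1011 → c = 110101101, weight = 6.
  m = 0111 → c = 100010101, weight = 4.
  m = 1111 → c = 010101001, weight = 4.
Tally weights:
  weight 0: 1 codewords.
  weight 2: 2 codewords.
  weight 3: 6 codewords.
  weight 4: 3 codewords.
  weight 5: 2 codewords.
  weight 6: 2 codewords.
Minimum distance d = smallest w > 0 with A_w > 0 = 2.
Sanity: Σ A_w = 16 = 2^4 = 16 ✓.


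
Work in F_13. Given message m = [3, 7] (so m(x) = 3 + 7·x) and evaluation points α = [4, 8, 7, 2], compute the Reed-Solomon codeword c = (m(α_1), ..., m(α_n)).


c = [5, 7, 0, 4]

Message polynomial: m(x) = 3 + 7·x (mod 13).
For each evaluation point α_i, compute m(α_i) mod 13:
  α_1 = 4: Horner steps 7 → 5, so m(4) = 5.
  α_2 = 8: Horner steps 7 → 7, so m(8) = 7.
  α_3 = 7: Horner steps 7 → 0, so m(7) = 0.
  α_4 = 2: Horner steps 7 → 4, so m(2) = 4.
Codeword c = [5, 7, 0, 4] ∈ F_13^4.


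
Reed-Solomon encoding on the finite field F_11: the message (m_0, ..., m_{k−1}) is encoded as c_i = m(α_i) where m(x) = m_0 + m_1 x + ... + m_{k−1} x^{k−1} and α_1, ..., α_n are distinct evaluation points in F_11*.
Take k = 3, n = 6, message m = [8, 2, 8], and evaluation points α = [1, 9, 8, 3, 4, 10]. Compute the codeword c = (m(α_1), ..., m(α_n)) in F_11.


c = [7, 3, 8, 9, 1, 3]

Message polynomial: m(x) = 8 + 2·x + 8·x^2 (mod 11).
For each evaluation point α_i, compute m(α_i) mod 11:
  α_1 = 1: Horner steps 8 → 10 → 7, so m(1) = 7.
  α_2 = 9: Horner steps 8 → 8 → 3, so m(9) = 3.
  α_3 = 8: Horner steps 8 → 0 → 8, so m(8) = 8.
  α_4 = 3: Horner steps 8 → 4 → 9, so m(3) = 9.
  α_5 = 4: Horner steps 8 → 1 → 1, so m(4) = 1.
  α_6 = 10: Horner steps 8 → 5 → 3, so m(10) = 3.
Codeword c = [7, 3, 8, 9, 1, 3] ∈ F_11^6.


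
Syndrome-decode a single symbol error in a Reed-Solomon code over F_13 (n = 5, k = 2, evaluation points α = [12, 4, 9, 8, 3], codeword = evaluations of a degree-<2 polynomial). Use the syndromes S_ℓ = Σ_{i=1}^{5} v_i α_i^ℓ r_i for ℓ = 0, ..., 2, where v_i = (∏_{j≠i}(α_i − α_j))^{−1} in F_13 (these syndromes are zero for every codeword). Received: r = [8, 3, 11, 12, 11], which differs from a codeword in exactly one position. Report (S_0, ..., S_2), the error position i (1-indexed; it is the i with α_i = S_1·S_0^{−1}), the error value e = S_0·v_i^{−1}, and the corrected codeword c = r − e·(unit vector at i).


S = (2, 6, 5), error at position 5, error magnitude e = 7, c = [8, 3, 11, 12, 4].

Step 1: column multipliers v_i = (∏_{j≠i}(α_i − α_j))^{−1} mod 13.
  i = 1 (α = 12): (12−4)(12−9)(12−8)(12−3) = 8·3·4·9 = 864 ≡ 6, so v_1 = 6^{−1} = 11 (mod 13).
  i = 2 (α = 4): (4−12)(4−9)(4−8)(4−3) = (−8)·(−5)·(−4)·1 = −160 ≡ 9, so v_2 = 9^{−1} = 3 (mod 13).
  i = 3 (α = 9): (9−12)(9−4)(9−8)(9−3) = (−3)·5·1·6 = −90 ≡ 1, so v_3 = 1^{−1} = 1 (mod 13).
  i = 4 (α = 8): (8−12)(8−4)(8−9)(8−3) = (−4)·4·(−1)·5 = 80 ≡ 2, so v_4 = 2^{−1} = 7 (mod 13).
  i = 5 (α = 3): (3−12)(3−4)(3−9)(3−8) = (−9)·(−1)·(−6)·(−5) = 270 ≡ 10, so v_5 = 10^{−1} = 4 (mod 13).
  v = [11, 3, 1, 7, 4].
Step 2: syndromes of r = [8, 3, 11, 12, 11] (all sums mod 13).
  S_0 = Σ v_i r_i = 11·8 + 3·3 + 1·11 + 7·12 + 4·11 = 236 ≡ 2.
  S_1 = Σ v_i α_i r_i = 11·12·8 + 3·4·3 + 1·9·11 + 7·8·12 + 4·3·11 = 1995 ≡ 6.
  α_i^2 mod 13 = [1, 3, 3, 12, 9].
  S_2 = Σ v_i α_i^2 r_i = 11·1·8 + 3·3·3 + 1·3·11 + 7·12·12 + 4·9·11 = 1552 ≡ 5.
  S = (2, 6, 5) ≠ 0, so r is not a codeword (an error is present).
Step 3: locate the error. For a single error e at position i, S_ℓ = v_i·e·α_i^ℓ, so α_err = S_1/S_0.
  S_0^{−1} = 2^{−1} = 7 (mod 13), so α_err = 6·7 = 42 ≡ 3 = α_5. Error position i = 5.
  Consistency check: S_2/S_1 = 5·11 = 55 ≡ 3 = α_err ✓ (single-error assumption holds).
Step 4: error magnitude e = S_0/v_5 = S_0·∏_{j≠5}(α_5 − α_j) = 2·10 = 20 ≡ 7 (mod 13).
Step 5: correct position 5: c_5 = r_5 − e = 11 − 7 ≡ 4 (mod 13). Hence c = [8, 3, 11, 12, 4].
  Check: interpolating c through the α_i gives m(x) = 7 + 12·x (degree < 2) with m(α_i) = c_i for every i, so c is indeed a codeword.


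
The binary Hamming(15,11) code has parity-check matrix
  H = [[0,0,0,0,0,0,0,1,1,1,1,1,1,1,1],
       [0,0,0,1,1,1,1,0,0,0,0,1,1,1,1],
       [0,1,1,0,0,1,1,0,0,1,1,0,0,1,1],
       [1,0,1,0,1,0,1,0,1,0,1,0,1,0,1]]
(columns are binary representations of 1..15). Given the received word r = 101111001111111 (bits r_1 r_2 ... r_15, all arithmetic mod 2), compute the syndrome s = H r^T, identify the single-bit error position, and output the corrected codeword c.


s = (1, 1, 0, 1)^T, error position = 13, corrected codeword c = 101111001111011

Compute s = H r^T mod 2 one row at a time:
  s_1 = 0 + 1 + 1 + 1 + 1 + 1 + 1 + 1 = 7 ≡ 1 (mod 2).
  s_2 = 1 + 1 + 1 + 0 + 1 + 1 + 1 + 1 = 7 ≡ 1 (mod 2).
  s_3 = 0 + 1 + 1 + 0 + 1 + 1 + 1 + 1 = 6 ≡ 0 (mod 2).
  s_4 = 1 + 1 + 1 + 0 + 1 + 1 + 1 + 1 = 7 ≡ 1 (mod 2).
s = (1, 1, 0, 1)^T — this equals column 13 of H (binary 1101), so error is at position 13.
Correct: flip bit 13 of r = 101111001111111 to get c = 101111001111011.


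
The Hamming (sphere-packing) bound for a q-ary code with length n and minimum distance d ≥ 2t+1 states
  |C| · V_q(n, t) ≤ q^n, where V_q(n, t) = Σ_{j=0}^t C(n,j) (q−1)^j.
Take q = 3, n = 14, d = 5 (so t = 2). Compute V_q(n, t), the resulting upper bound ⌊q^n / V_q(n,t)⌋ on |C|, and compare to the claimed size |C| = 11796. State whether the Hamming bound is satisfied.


V_q(n, t) = 393, q^n = 4782969, Hamming bound = 12170, |C| = 11796 ≤ bound (satisfied).

Step 1: Compute V_q(n, t) = Σ_{j=0}^2 C(n, j) (q−1)^j.
  j = 0: C(14,0)·(2)^0 = 1·1 = 1.
  j = 1: C(14,1)·(2)^1 = 14·2 = 28.
  j = 2: C(14,2)·(2)^2 = 91·4 = 364.
  V_q(n, t) = 1 + 28 + 364 = 393.
Step 2: q^n = 3^14 = 4782969.
Step 3: Hamming bound ⌊q^n / V_q(n,t)⌋ = ⌊4782969/393⌋ = 12170.
Step 4: Compare |C| = 11796 to 12170: satisfied.
The claimed |C| lies below the Hamming bound.


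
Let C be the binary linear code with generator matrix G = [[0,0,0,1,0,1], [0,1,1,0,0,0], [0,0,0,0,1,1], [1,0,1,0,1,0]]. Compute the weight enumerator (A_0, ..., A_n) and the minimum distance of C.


Weight distribution: A_0 = 1, A_2 = 4, A_3 = 6, A_4 = 3, A_5 = 2. Minimum distance d = 2.

Enumerate all 2^4 = 16 messages m ∈ F_2^4.
For each, compute codeword c = mG in F_2^6, then tally its weight.
  m = 0000 → c = 000000, weight = 0.
  m = 1000 → c = 000101, weight = 2.
  m = 0100 → c = 011000, weight = 2.
  m = 1100 → c = 011101, weight = 4.
  m = 0010 → c = 000011, weight = 2.
  m = 1010 → c = 000110, weight = 2.
  m = 0110 → c = 011011, weight = 4.
  m = 1110 → c = 011110, weight = 4.
  m = 0001 → c = 101010, weight = 3.
  m = 1001 → c = 101111, weight = 5.
  m = 0101 → c = 110010, weight = 3.
  m = 1101 → c = 110111, weight = 5.
  m = 0011 → c = 101001, weight = 3.
  m = 1011 → c = 101100, weight = 3.
  m = 0111 → c = 110001, weight = 3.
  m = 1111 → c = 110100, weight = 3.
Tally weights:
  weight 0: 1 codewords.
  weight 2: 4 codewords.
  weight 3: 6 codewords.
  weight 4: 3 codewords.
  weight 5: 2 codewords.
Minimum distance d = smallest w > 0 with A_w > 0 = 2.
Sanity: Σ A_w = 16 = 2^4 = 16 ✓.


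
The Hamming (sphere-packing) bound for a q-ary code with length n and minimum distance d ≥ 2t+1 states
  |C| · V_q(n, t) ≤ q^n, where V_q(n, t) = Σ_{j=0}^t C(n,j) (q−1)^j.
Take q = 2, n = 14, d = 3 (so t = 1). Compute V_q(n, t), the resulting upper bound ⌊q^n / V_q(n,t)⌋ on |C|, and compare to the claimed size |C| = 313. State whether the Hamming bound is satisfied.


V_q(n, t) = 15, q^n = 16384, Hamming bound = 1092, |C| = 313 ≤ bound (satisfied).

Step 1: Compute V_q(n, t) = Σ_{j=0}^1 C(n, j) (q−1)^j.
  j = 0: C(14,0)·(1)^0 = 1·1 = 1.
  j = 1: C(14,1)·(1)^1 = 14·1 = 14.
  V_q(n, t) = 1 + 14 = 15.
Step 2: q^n = 2^14 = 16384.
Step 3: Hamming bound ⌊q^n / V_q(n,t)⌋ = ⌊16384/15⌋ = 1092.
Step 4: Compare |C| = 313 to 1092: satisfied.
The claimed |C| lies below the Hamming bound.


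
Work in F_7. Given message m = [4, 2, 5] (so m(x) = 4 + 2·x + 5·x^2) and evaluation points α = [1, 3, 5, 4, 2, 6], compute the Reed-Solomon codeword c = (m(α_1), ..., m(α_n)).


c = [4, 6, 6, 1, 0, 0]

Message polynomial: m(x) = 4 + 2·x + 5·x^2 (mod 7).
For each evaluation point α_i, compute m(α_i) mod 7:
  α_1 = 1: Horner steps 5 → 0 → 4, so m(1) = 4.
  α_2 = 3: Horner steps 5 → 3 → 6, so m(3) = 6.
  α_3 = 5: Horner steps 5 → 6 → 6, so m(5) = 6.
  α_4 = 4: Horner steps 5 → 1 → 1, so m(4) = 1.
  α_5 = 2: Horner steps 5 → 5 → 0, so m(2) = 0.
  α_6 = 6: Horner steps 5 → 4 → 0, so m(6) = 0.
Codeword c = [4, 6, 6, 1, 0, 0] ∈ F_7^6.


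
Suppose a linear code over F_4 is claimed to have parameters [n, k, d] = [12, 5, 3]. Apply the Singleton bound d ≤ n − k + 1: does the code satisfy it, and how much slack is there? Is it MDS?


Singleton RHS = n − k + 1 = 8, slack = 5, bound satisfied, not MDS.

Singleton bound: d ≤ n − k + 1.
Here n = 12, k = 5, so n − k + 1 = 8.
Given d = 3, check d ≤ 8: YES.
Slack = (n − k + 1) − d = 5.
The code is NOT MDS (slack = 5 > 0).
Description: the claimed parameters are [12, 5, 3]_4; such a code would be non-MDS.


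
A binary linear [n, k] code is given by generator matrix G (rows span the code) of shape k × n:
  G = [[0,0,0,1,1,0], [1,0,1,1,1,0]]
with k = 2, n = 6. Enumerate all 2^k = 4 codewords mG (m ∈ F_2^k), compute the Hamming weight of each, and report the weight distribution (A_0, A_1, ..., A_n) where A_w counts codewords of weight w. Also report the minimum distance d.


Weight distribution: A_0 = 1, A_2 = 2, A_4 = 1. Minimum distance d = 2.

Enumerate all 2^2 = 4 messages m ∈ F_2^2.
For each, compute codeword c = mG in F_2^6, then tally its weight.
  m = 00 → c = 000000, weight = 0.
  m = 10 → c = 000110, weight = 2.
  m = 01 → c = 101110, weight = 4.
  m = 11 → c = 101000, weight = 2.
Tally weights:
  weight 0: 1 codewords.
  weight 2: 2 codewords.
  weight 4: 1 codewords.
Minimum distance d = smallest w > 0 with A_w > 0 = 2.
Sanity: Σ A_w = 4 = 2^2 = 4 ✓.


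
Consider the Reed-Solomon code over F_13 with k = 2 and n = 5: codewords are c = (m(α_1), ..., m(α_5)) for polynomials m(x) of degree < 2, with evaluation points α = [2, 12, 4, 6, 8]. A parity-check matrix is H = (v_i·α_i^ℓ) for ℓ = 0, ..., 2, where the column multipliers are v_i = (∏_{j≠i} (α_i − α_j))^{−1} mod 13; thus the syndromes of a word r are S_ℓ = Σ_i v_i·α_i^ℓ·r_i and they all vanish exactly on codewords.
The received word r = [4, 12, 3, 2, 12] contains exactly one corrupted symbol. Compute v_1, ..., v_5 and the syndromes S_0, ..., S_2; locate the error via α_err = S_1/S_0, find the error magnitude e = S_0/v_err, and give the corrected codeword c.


S = (8, 12, 5), error at position 5, error magnitude e = 11, c = [4, 12, 3, 2, 1].

Step 1: column multipliers v_i = (∏_{j≠i}(α_i − α_j))^{−1} mod 13.
  i = 1 (α = 2): (2−12)(2−4)(2−6)(2−8) = (−10)·(−2)·(−4)·(−6) = 480 ≡ 12, so v_1 = 12^{−1} = 12 (mod 13).
  i = 2 (α = 12): (12−2)(12−4)(12−6)(12−8) = 10·8·6·4 = 1920 ≡ 9, so v_2 = 9^{−1} = 3 (mod 13).
  i = 3 (α = 4): (4−2)(4−12)(4−6)(4−8) = 2·(−8)·(−2)·(−4) = −128 ≡ 2, so v_3 = 2^{−1} = 7 (mod 13).
  i = 4 (α = 6): (6−2)(6−12)(6−4)(6−8) = 4·(−6)·2·(−2) = 96 ≡ 5, so v_4 = 5^{−1} = 8 (mod 13).
  i = 5 (α = 8): (8−2)(8−12)(8−4)(8−6) = 6·(−4)·4·2 = −192 ≡ 3, so v_5 = 3^{−1} = 9 (mod 13).
  v = [12, 3, 7, 8, 9].
Step 2: syndromes of r = [4, 12, 3, 2, 12] (all sums mod 13).
  S_0 = Σ v_i r_i = 12·4 + 3·12 + 7·3 + 8·2 + 9·12 = 229 ≡ 8.
  S_1 = Σ v_i α_i r_i = 12·2·4 + 3·12·12 + 7·4·3 + 8·6·2 + 9·8·12 = 1572 ≡ 12.
  α_i^2 mod 13 = [4, 1, 3, 10, 12].
  S_2 = Σ v_i α_i^2 r_i = 12·4·4 + 3·1·12 + 7·3·3 + 8·10·2 + 9·12·12 = 1747 ≡ 5.
  S = (8, 12, 5) ≠ 0, so r is not a codeword (an error is present).
Step 3: locate the error. For a single error e at position i, S_ℓ = v_i·e·α_i^ℓ, so α_err = S_1/S_0.
  S_0^{−1} = 8^{−1} = 5 (mod 13), so α_err = 12·5 = 60 ≡ 8 = α_5. Error position i = 5.
  Consistency check: S_2/S_1 = 5·12 = 60 ≡ 8 = α_err ✓ (single-error assumption holds).
Step 4: error magnitude e = S_0/v_5 = S_0·∏_{j≠5}(α_5 − α_j) = 8·3 = 24 ≡ 11 (mod 13).
Step 5: correct position 5: c_5 = r_5 − e = 12 − 11 ≡ 1 (mod 13). Hence c = [4, 12, 3, 2, 1].
  Check: interpolating c through the α_i gives m(x) = 5 + 6·x (degree < 2) with m(α_i) = c_i for every i, so c is indeed a codeword.


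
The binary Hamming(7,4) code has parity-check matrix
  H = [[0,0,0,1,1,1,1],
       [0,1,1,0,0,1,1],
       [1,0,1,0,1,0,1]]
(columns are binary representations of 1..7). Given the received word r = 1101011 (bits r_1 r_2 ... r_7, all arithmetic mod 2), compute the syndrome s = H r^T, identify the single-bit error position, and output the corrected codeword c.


s = (1, 1, 0)^T, error position = 6, corrected codeword c = 1101001

Compute s = H r^T mod 2 one row at a time:
  s_1 = 1 + 0 + 1 + 1 = 3 ≡ 1 (mod 2).
  s_2 = 1 + 0 + 1 + 1 = 3 ≡ 1 (mod 2).
  s_3 = 1 + 0 + 0 + 1 = 2 ≡ 0 (mod 2).
s = (1, 1, 0)^T — this equals column 6 of H (binary 110), so error is at position 6.
Correct: flip bit 6 of r = 1101011 to get c = 1101001.


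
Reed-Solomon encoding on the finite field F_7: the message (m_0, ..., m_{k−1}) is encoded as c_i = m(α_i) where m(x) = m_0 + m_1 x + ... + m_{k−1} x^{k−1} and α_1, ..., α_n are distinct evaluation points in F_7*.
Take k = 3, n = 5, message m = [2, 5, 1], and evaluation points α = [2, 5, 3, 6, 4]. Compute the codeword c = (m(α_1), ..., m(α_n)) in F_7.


c = [2, 3, 5, 5, 3]

Message polynomial: m(x) = 2 + 5·x + 1·x^2 (mod 7).
For each evaluation point α_i, compute m(α_i) mod 7:
  α_1 = 2: Horner steps 1 → 0 → 2, so m(2) = 2.
  α_2 = 5: Horner steps 1 → 3 → 3, so m(5) = 3.
  α_3 = 3: Horner steps 1 → 1 → 5, so m(3) = 5.
  α_4 = 6: Horner steps 1 → 4 → 5, so m(6) = 5.
  α_5 = 4: Horner steps 1 → 2 → 3, so m(4) = 3.
Codeword c = [2, 3, 5, 5, 3] ∈ F_7^5.


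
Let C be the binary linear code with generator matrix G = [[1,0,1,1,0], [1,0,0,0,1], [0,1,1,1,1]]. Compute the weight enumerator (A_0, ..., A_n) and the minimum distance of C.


Weight distribution: A_0 = 1, A_1 = 1, A_2 = 1, A_3 = 3, A_4 = 2. Minimum distance d = 1.

Enumerate all 2^3 = 8 messages m ∈ F_2^3.
For each, compute codeword c = mG in F_2^5, then tally its weight.
  m = 000 → c = 00000, weight = 0.
  m = 100 → c = 10110, weight = 3.
  m = 010 → c = 10001, weight = 2.
  m = 110 → c = 00111, weight = 3.
  m = 001 → c = 01111, weight = 4.
  m = 101 → c = 11001, weight = 3.
  m = 011 → c = 11110, weight = 4.
  m = 111 → c = 01000, weight = 1.
Tally weights:
  weight 0: 1 codewords.
  weight 1: 1 codewords.
  weight 2: 1 codewords.
  weight 3: 3 codewords.
  weight 4: 2 codewords.
Minimum distance d = smallest w > 0 with A_w > 0 = 1.
Sanity: Σ A_w = 8 = 2^3 = 8 ✓.


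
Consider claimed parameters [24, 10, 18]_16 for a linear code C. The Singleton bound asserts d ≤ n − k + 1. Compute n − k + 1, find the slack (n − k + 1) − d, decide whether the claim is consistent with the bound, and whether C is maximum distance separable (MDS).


Singleton RHS = n − k + 1 = 15, slack = -3, bound violated (no such code; not MDS).

Singleton bound: d ≤ n − k + 1.
Here n = 24, k = 10, so n − k + 1 = 15.
Given d = 18, check d ≤ 15: NO.
Slack = (n − k + 1) − d = -3.
The slack is negative: d = 18 exceeds n − k + 1 = 15 by 3, so the Singleton bound is violated and no linear [24, 10, 18]_16 code can exist. In particular it is not MDS (MDS requires d = n − k + 1 exactly).
Description: the claimed parameters are [24, 10, 18]_16; such a code would be impossible (violates the Singleton bound).


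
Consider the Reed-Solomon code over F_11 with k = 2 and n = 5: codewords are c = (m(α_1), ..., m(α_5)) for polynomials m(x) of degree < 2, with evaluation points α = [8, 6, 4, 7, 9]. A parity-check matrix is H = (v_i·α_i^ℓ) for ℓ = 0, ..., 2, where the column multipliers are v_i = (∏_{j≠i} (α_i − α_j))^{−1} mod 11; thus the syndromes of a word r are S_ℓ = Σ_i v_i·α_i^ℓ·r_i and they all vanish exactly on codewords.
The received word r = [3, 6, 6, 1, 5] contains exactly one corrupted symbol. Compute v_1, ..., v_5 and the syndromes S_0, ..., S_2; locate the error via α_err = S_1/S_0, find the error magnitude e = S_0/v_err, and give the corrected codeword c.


S = (4, 2, 1), error at position 2, error magnitude e = 7, c = [3, 10, 6, 1, 5].

Step 1: column multipliers v_i = (∏_{j≠i}(α_i − α_j))^{−1} mod 11.
  i = 1 (α = 8): (8−6)(8−4)(8−7)(8−9) = 2·4·1·(−1) = −8 ≡ 3, so v_1 = 3^{−1} = 4 (mod 11).
  i = 2 (α = 6): (6−8)(6−4)(6−7)(6−9) = (−2)·2·(−1)·(−3) = −12 ≡ 10, so v_2 = 10^{−1} = 10 (mod 11).
  i = 3 (α = 4): (4−8)(4−6)(4−7)(4−9) = (−4)·(−2)·(−3)·(−5) = 120 ≡ 10, so v_3 = 10^{−1} = 10 (mod 11).
  i = 4 (α = 7): (7−8)(7−6)(7−4)(7−9) = (−1)·1·3·(−2) = 6 ≡ 6, so v_4 = 6^{−1} = 2 (mod 11).
  i = 5 (α = 9): (9−8)(9−6)(9−4)(9−7) = 1·3·5·2 = 30 ≡ 8, so v_5 = 8^{−1} = 7 (mod 11).
  v = [4, 10, 10, 2, 7].
Step 2: syndromes of r = [3, 6, 6, 1, 5] (all sums mod 11).
  S_0 = Σ v_i r_i = 4·3 + 10·6 + 10·6 + 2·1 + 7·5 = 169 ≡ 4.
  S_1 = Σ v_i α_i r_i = 4·8·3 + 10·6·6 + 10·4·6 + 2·7·1 + 7·9·5 = 1025 ≡ 2.
  α_i^2 mod 11 = [9, 3, 5, 5, 4].
  S_2 = Σ v_i α_i^2 r_i = 4·9·3 + 10·3·6 + 10·5·6 + 2·5·1 + 7·4·5 = 738 ≡ 1.
  S = (4, 2, 1) ≠ 0, so r is not a codeword (an error is present).
Step 3: locate the error. For a single error e at position i, S_ℓ = v_i·e·α_i^ℓ, so α_err = S_1/S_0.
  S_0^{−1} = 4^{−1} = 3 (mod 11), so α_err = 2·3 = 6 ≡ 6 = α_2. Error position i = 2.
  Consistency check: S_2/S_1 = 1·6 = 6 ≡ 6 = α_err ✓ (single-error assumption holds).
Step 4: error magnitude e = S_0/v_2 = S_0·∏_{j≠2}(α_2 − α_j) = 4·10 = 40 ≡ 7 (mod 11).
Step 5: correct position 2: c_2 = r_2 − e = 6 − 7 ≡ 10 (mod 11). Hence c = [3, 10, 6, 1, 5].
  Check: interpolating c through the α_i gives m(x) = 9 + 2·x (degree < 2) with m(α_i) = c_i for every i, so c is indeed a codeword.


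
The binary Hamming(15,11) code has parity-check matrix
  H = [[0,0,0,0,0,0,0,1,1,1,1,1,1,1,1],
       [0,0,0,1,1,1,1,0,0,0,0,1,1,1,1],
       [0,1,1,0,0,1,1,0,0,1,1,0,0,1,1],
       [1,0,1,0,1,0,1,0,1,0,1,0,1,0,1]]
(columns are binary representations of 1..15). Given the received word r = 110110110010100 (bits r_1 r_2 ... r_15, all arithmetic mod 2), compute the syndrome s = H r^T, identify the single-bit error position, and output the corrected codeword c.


s = (1, 0, 1, 1)^T, error position = 11, corrected codeword c = 110110110000100

Compute s = H r^T mod 2 one row at a time:
  s_1 = 1 + 0 + 0 + 1 + 0 + 1 + 0 + 0 = 3 ≡ 1 (mod 2).
  s_2 = 1 + 1 + 0 + 1 + 0 + 1 + 0 + 0 = 4 ≡ 0 (mod 2).
  s_3 = 1 + 0 + 0 + 1 + 0 + 1 + 0 + 0 = 3 ≡ 1 (mod 2).
  s_4 = 1 + 0 + 1 + 1 + 0 + 1 + 1 + 0 = 5 ≡ 1 (mod 2).
s = (1, 0, 1, 1)^T — this equals column 11 of H (binary 1011), so error is at position 11.
Correct: flip bit 11 of r = 110110110010100 to get c = 110110110000100.


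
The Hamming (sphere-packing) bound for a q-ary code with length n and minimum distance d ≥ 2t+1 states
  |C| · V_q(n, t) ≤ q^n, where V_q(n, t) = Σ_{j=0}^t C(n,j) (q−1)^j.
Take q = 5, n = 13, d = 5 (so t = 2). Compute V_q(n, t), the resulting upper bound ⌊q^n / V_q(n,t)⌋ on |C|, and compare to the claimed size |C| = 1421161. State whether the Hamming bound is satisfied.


V_q(n, t) = 1301, q^n = 1220703125, Hamming bound = 938280, |C| = 1421161 > bound (violated).

Step 1: Compute V_q(n, t) = Σ_{j=0}^2 C(n, j) (q−1)^j.
  j = 0: C(13,0)·(4)^0 = 1·1 = 1.
  j = 1: C(13,1)·(4)^1 = 13·4 = 52.
  j = 2: C(13,2)·(4)^2 = 78·16 = 1248.
  V_q(n, t) = 1 + 52 + 1248 = 1301.
Step 2: q^n = 5^13 = 1220703125.
Step 3: Hamming bound ⌊q^n / V_q(n,t)⌋ = ⌊1220703125/1301⌋ = 938280.
Step 4: Compare |C| = 1421161 to 938280: violated.
The claimed |C| lies above the Hamming bound, so no 5-ary code of length 13 with d ≥ 5 can have 1421161 codewords.


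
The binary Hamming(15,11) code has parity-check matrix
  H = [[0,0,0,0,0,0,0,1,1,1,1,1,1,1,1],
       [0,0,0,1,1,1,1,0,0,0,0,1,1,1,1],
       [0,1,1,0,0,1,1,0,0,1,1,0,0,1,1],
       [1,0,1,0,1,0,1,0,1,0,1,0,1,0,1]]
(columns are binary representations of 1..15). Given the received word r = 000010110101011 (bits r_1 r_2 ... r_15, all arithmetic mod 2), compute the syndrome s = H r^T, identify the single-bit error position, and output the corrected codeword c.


s = (1, 1, 0, 1)^T, error position = 13, corrected codeword c = 000010110101111

Compute s = H r^T mod 2 one row at a time:
  s_1 = 1 + 0 + 1 + 0 + 1 + 0 + 1 + 1 = 5 ≡ 1 (mod 2).
  s_2 = 0 + 1 + 0 + 1 + 1 + 0 + 1 + 1 = 5 ≡ 1 (mod 2).
  s_3 = 0 + 0 + 0 + 1 + 1 + 0 + 1 + 1 = 4 ≡ 0 (mod 2).
  s_4 = 0 + 0 + 1 + 1 + 0 + 0 + 0 + 1 = 3 ≡ 1 (mod 2).
s = (1, 1, 0, 1)^T — this equals column 13 of H (binary 1101), so error is at position 13.
Correct: flip bit 13 of r = 000010110101011 to get c = 000010110101111.


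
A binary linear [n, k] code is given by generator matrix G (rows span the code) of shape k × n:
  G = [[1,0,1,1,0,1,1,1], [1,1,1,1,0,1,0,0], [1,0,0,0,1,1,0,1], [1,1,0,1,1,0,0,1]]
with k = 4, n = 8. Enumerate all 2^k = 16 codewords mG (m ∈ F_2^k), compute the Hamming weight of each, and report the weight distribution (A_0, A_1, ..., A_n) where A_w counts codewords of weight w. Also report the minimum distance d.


Weight distribution: A_0 = 1, A_2 = 1, A_3 = 2, A_4 = 5, A_5 = 6, A_6 = 1. Minimum distance d = 2.

Enumerate all 2^4 = 16 messages m ∈ F_2^4.
For each, compute codeword c = mG in F_2^8, then tally its weight.
  m = 0000 → c = 00000000, weight = 0.
  m = 1000 → c = 10110111, weight = 6.
  m = 0100 → c = 11110100, weight = 5.
  m = 1100 → c = 01000011, weight = 3.
  m = 0010 → c = 10001101, weight = 4.
  m = 1010 → c = 00111010, weight = 4.
  m = 0110 → c = 01111001, weight = 5.
  m = 1110 → c = 11001110, weight = 5.
  m = 0001 → c = 11011001, weight = 5.
  m = 1001 → c = 01101110, weight = 5.
  m = 0101 → c = 00101101, weight = 4.
  m = 1101 → c = 10011010, weight = 4.
  m = 0011 → c = 01010100, weight = 3.
  m = 1011 → c = 11100011, weight = 5.
  m = 0111 → c = 10100000, weight = 2.
  m = 1111 → c = 00010111, weight = 4.
Tally weights:
  weight 0: 1 codewords.
  weight 2: 1 codewords.
  weight 3: 2 codewords.
  weight 4: 5 codewords.
  weight 5: 6 codewords.
  weight 6: 1 codewords.
Minimum distance d = smallest w > 0 with A_w > 0 = 2.
Sanity: Σ A_w = 16 = 2^4 = 16 ✓.


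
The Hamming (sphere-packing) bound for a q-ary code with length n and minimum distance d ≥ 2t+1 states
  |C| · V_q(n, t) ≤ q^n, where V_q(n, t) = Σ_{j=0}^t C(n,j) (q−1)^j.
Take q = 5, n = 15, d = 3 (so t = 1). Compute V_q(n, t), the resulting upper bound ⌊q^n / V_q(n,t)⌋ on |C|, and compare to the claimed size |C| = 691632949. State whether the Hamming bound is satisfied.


V_q(n, t) = 61, q^n = 30517578125, Hamming bound = 500288165, |C| = 691632949 > bound (violated).

Step 1: Compute V_q(n, t) = Σ_{j=0}^1 C(n, j) (q−1)^j.
  j = 0: C(15,0)·(4)^0 = 1·1 = 1.
  j = 1: C(15,1)·(4)^1 = 15·4 = 60.
  V_q(n, t) = 1 + 60 = 61.
Step 2: q^n = 5^15 = 30517578125.
Step 3: Hamming bound ⌊q^n / V_q(n,t)⌋ = ⌊30517578125/61⌋ = 500288165.
Step 4: Compare |C| = 691632949 to 500288165: violated.
The claimed |C| lies above the Hamming bound, so no 5-ary code of length 15 with d ≥ 3 can have 691632949 codewords.


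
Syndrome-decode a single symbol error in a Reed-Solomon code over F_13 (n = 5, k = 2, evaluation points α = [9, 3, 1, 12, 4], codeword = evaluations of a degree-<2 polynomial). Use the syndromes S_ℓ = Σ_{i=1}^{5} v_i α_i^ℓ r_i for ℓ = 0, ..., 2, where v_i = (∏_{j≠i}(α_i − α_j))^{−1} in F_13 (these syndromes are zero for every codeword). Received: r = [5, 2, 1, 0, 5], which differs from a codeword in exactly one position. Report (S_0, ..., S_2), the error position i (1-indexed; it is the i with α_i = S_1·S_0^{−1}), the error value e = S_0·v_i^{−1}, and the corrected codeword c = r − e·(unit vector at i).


S = (3, 12, 9), error at position 5, error magnitude e = 9, c = [5, 2, 1, 0, 9].

Step 1: column multipliers v_i = (∏_{j≠i}(α_i − α_j))^{−1} mod 13.
  i = 1 (α = 9): (9−3)(9−1)(9−12)(9−4) = 6·8·(−3)·5 = −720 ≡ 8, so v_1 = 8^{−1} = 5 (mod 13).
  i = 2 (α = 3): (3−9)(3−1)(3−12)(3−4) = (−6)·2·(−9)·(−1) = −108 ≡ 9, so v_2 = 9^{−1} = 3 (mod 13).
  i = 3 (α = 1): (1−9)(1−3)(1−12)(1−4) = (−8)·(−2)·(−11)·(−3) = 528 ≡ 8, so v_3 = 8^{−1} = 5 (mod 13).
  i = 4 (α = 12): (12−9)(12−3)(12−1)(12−4) = 3·9·11·8 = 2376 ≡ 10, so v_4 = 10^{−1} = 4 (mod 13).
  i = 5 (α = 4): (4−9)(4−3)(4−1)(4−12) = (−5)·1·3·(−8) = 120 ≡ 3, so v_5 = 3^{−1} = 9 (mod 13).
  v = [5, 3, 5, 4, 9].
Step 2: syndromes of r = [5, 2, 1, 0, 5] (all sums mod 13).
  S_0 = Σ v_i r_i = 5·5 + 3·2 + 5·1 + 4·0 + 9·5 = 81 ≡ 3.
  S_1 = Σ v_i α_i r_i = 5·9·5 + 3·3·2 + 5·1·1 + 4·12·0 + 9·4·5 = 428 ≡ 12.
  α_i^2 mod 13 = [3, 9, 1, 1, 3].
  S_2 = Σ v_i α_i^2 r_i = 5·3·5 + 3·9·2 + 5·1·1 + 4·1·0 + 9·3·5 = 269 ≡ 9.
  S = (3, 12, 9) ≠ 0, so r is not a codeword (an error is present).
Step 3: locate the error. For a single error e at position i, S_ℓ = v_i·e·α_i^ℓ, so α_err = S_1/S_0.
  S_0^{−1} = 3^{−1} = 9 (mod 13), so α_err = 12·9 = 108 ≡ 4 = α_5. Error position i = 5.
  Consistency check: S_2/S_1 = 9·12 = 108 ≡ 4 = α_err ✓ (single-error assumption holds).
Step 4: error magnitude e = S_0/v_5 = S_0·∏_{j≠5}(α_5 − α_j) = 3·3 = 9 ≡ 9 (mod 13).
Step 5: correct position 5: c_5 = r_5 − e = 5 − 9 ≡ 9 (mod 13). Hence c = [5, 2, 1, 0, 9].
  Check: interpolating c through the α_i gives m(x) = 7 + 7·x (degree < 2) with m(α_i) = c_i for every i, so c is indeed a codeword.


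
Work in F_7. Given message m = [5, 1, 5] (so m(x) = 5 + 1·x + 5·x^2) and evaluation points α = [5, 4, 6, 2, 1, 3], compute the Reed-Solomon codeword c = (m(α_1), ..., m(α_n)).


c = [2, 5, 2, 6, 4, 4]

Message polynomial: m(x) = 5 + 1·x + 5·x^2 (mod 7).
For each evaluation point α_i, compute m(α_i) mod 7:
  α_1 = 5: Horner steps 5 → 5 → 2, so m(5) = 2.
  α_2 = 4: Horner steps 5 → 0 → 5, so m(4) = 5.
  α_3 = 6: Horner steps 5 → 3 → 2, so m(6) = 2.
  α_4 = 2: Horner steps 5 → 4 → 6, so m(2) = 6.
  α_5 = 1: Horner steps 5 → 6 → 4, so m(1) = 4.
  α_6 = 3: Horner steps 5 → 2 → 4, so m(3) = 4.
Codeword c = [2, 5, 2, 6, 4, 4] ∈ F_7^6.


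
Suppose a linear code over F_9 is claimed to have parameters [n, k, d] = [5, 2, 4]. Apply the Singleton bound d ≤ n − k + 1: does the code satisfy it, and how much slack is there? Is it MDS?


Singleton RHS = n − k + 1 = 4, slack = 0, bound satisfied, MDS.

Singleton bound: d ≤ n − k + 1.
Here n = 5, k = 2, so n − k + 1 = 4.
Given d = 4, check d ≤ 4: YES.
Slack = (n − k + 1) − d = 0.
The code is MDS (slack = 0).
Description: the claimed parameters are [5, 2, 4]_9; such a code would be MDS (meets Singleton bound).


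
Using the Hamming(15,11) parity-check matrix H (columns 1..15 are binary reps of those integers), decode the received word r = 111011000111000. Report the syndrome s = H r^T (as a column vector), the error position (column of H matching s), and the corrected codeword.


s = (1, 1, 1, 0)^T, error position = 14, corrected codeword c = 111011000111010

Compute s = H r^T mod 2 one row at a time:
  s_1 = 0 + 0 + 1 + 1 + 1 + 0 + 0 + 0 = 3 ≡ 1 (mod 2).
  s_2 = 0 + 1 + 1 + 0 + 1 + 0 + 0 + 0 = 3 ≡ 1 (mod 2).
  s_3 = 1 + 1 + 1 + 0 + 1 + 1 + 0 + 0 = 5 ≡ 1 (mod 2).
  s_4 = 1 + 1 + 1 + 0 + 0 + 1 + 0 + 0 = 4 ≡ 0 (mod 2).
s = (1, 1, 1, 0)^T — this equals column 14 of H (binary 1110), so error is at position 14.
Correct: flip bit 14 of r = 111011000111000 to get c = 111011000111010.


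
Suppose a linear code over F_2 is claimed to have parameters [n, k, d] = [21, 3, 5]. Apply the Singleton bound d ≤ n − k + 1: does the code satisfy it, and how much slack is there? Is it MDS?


Singleton RHS = n − k + 1 = 19, slack = 14, bound satisfied, not MDS.

Singleton bound: d ≤ n − k + 1.
Here n = 21, k = 3, so n − k + 1 = 19.
Given d = 5, check d ≤ 19: YES.
Slack = (n − k + 1) − d = 14.
The code is NOT MDS (slack = 14 > 0).
Description: the claimed parameters are [21, 3, 5]_2; such a code would be non-MDS.


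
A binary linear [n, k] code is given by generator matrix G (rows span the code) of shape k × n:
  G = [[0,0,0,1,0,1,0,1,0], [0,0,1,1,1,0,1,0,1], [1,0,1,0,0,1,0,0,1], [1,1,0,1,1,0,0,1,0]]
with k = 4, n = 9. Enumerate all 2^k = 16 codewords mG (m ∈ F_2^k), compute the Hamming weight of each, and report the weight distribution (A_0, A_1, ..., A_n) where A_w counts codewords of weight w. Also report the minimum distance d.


Weight distribution: A_0 = 1, A_3 = 2, A_4 = 5, A_5 = 4, A_6 = 2, A_7 = 2. Minimum distance d = 3.

Enumerate all 2^4 = 16 messages m ∈ F_2^4.
For each, compute codeword c = mG in F_2^9, then tally its weight.
  m = 0000 → c = 000000000, weight = 0.
  m = 1000 → c = 000101010, weight = 3.
  m = 0100 → c = 001110101, weight = 5.
  m = 1100 → c = 001011111, weight = 6.
  m = 0010 → c = 101001001, weight = 4.
  m = 1010 → c = 101100011, weight = 5.
  m = 0110 → c = 100111100, weight = 5.
  m = 1110 → c = 100010110, weight = 4.
  m = 0001 → c = 110110010, weight = 5.
  m = 1001 → c = 110011000, weight = 4.
  m = 0101 → c = 111000111, weight = 6.
  m = 1101 → c = 111101101, weight = 7.
  m = 0011 → c = 011111011, weight = 7.
  m = 1011 → c = 011010001, weight = 4.
  m = 0111 → c = 010001110, weight = 4.
  m = 1111 → c = 010100100, weight = 3.
Tally weights:
  weight 0: 1 codewords.
  weight 3: 2 codewords.
  weight 4: 5 codewords.
  weight 5: 4 codewords.
  weight 6: 2 codewords.
  weight 7: 2 codewords.
Minimum distance d = smallest w > 0 with A_w > 0 = 3.
Sanity: Σ A_w = 16 = 2^4 = 16 ✓.


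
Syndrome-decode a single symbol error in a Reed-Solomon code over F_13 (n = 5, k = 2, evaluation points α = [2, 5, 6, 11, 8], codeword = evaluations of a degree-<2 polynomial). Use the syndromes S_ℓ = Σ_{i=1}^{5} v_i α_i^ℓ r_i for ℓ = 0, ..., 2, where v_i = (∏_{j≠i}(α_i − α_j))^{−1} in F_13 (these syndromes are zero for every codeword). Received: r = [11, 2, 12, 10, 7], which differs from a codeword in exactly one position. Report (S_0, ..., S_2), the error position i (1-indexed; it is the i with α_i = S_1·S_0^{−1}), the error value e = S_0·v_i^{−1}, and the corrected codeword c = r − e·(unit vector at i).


S = (3, 11, 10), error at position 5, error magnitude e = 1, c = [11, 2, 12, 10, 6].

Step 1: column multipliers v_i = (∏_{j≠i}(α_i − α_j))^{−1} mod 13.
  i = 1 (α = 2): (2−5)(2−6)(2−11)(2−8) = (−3)·(−4)·(−9)·(−6) = 648 ≡ 11, so v_1 = 11^{−1} = 6 (mod 13).
  i = 2 (α = 5): (5−2)(5−6)(5−11)(5−8) = 3·(−1)·(−6)·(−3) = −54 ≡ 11, so v_2 = 11^{−1} = 6 (mod 13).
  i = 3 (α = 6): (6−2)(6−5)(6−11)(6−8) = 4·1·(−5)·(−2) = 40 ≡ 1, so v_3 = 1^{−1} = 1 (mod 13).
  i = 4 (α = 11): (11−2)(11−5)(11−6)(11−8) = 9·6·5·3 = 810 ≡ 4, so v_4 = 4^{−1} = 10 (mod 13).
  i = 5 (α = 8): (8−2)(8−5)(8−6)(8−11) = 6·3·2·(−3) = −108 ≡ 9, so v_5 = 9^{−1} = 3 (mod 13).
  v = [6, 6, 1, 10, 3].
Step 2: syndromes of r = [11, 2, 12, 10, 7] (all sums mod 13).
  S_0 = Σ v_i r_i = 6·11 + 6·2 + 1·12 + 10·10 + 3·7 = 211 ≡ 3.
  S_1 = Σ v_i α_i r_i = 6·2·11 + 6·5·2 + 1·6·12 + 10·11·10 + 3·8·7 = 1532 ≡ 11.
  α_i^2 mod 13 = [4, 12, 10, 4, 12].
  S_2 = Σ v_i α_i^2 r_i = 6·4·11 + 6·12·2 + 1·10·12 + 10·4·10 + 3·12·7 = 1180 ≡ 10.
  S = (3, 11, 10) ≠ 0, so r is not a codeword (an error is present).
Step 3: locate the error. For a single error e at position i, S_ℓ = v_i·e·α_i^ℓ, so α_err = S_1/S_0.
  S_0^{−1} = 3^{−1} = 9 (mod 13), so α_err = 11·9 = 99 ≡ 8 = α_5. Error position i = 5.
  Consistency check: S_2/S_1 = 10·6 = 60 ≡ 8 = α_err ✓ (single-error assumption holds).
Step 4: error magnitude e = S_0/v_5 = S_0·∏_{j≠5}(α_5 − α_j) = 3·9 = 27 ≡ 1 (mod 13).
Step 5: correct position 5: c_5 = r_5 − e = 7 − 1 ≡ 6 (mod 13). Hence c = [11, 2, 12, 10, 6].
  Check: interpolating c through the α_i gives m(x) = 4 + 10·x (degree < 2) with m(α_i) = c_i for every i, so c is indeed a codeword.
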